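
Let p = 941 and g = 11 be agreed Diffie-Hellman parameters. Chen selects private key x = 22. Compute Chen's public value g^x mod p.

Public value = 11^22 mod 941.
11^1 ≡ 11 (mod 941)
11^2 = (11^1)^2 ≡ 11^2 = 121 ≡ 121 (mod 941)
11^4 = (11^2)^2 ≡ 121^2 = 14641 ≡ 526 (mod 941)
11^8 = (11^4)^2 ≡ 526^2 = 276676 ≡ 22 (mod 941)
11^16 = (11^8)^2 ≡ 22^2 = 484 ≡ 484 (mod 941)
11^22 = 11^16 · 11^4 · 11^2 ≡ 484 · 526 · 121 ≡ 88 (mod 941).

88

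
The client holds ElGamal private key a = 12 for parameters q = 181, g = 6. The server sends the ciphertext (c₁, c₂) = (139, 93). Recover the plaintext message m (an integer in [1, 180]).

Shared mask s = c₁^a mod q = 139^12 mod 181.
139^1 ≡ 139 (mod 181)
139^2 = (139^1)^2 ≡ 139^2 = 19321 ≡ 135 (mod 181)
139^4 = (139^2)^2 ≡ 135^2 = 18225 ≡ 125 (mod 181)
139^8 = (139^4)^2 ≡ 125^2 = 15625 ≡ 59 (mod 181)
139^12 = 139^8 · 139^4 ≡ 59 · 125 ≡ 135 (mod 181).
So s = 135; s⁻¹ ≡ 59 (mod 181).
m = c₂ · s⁻¹ mod 181 = 93 · 59 mod 181 = 57.

57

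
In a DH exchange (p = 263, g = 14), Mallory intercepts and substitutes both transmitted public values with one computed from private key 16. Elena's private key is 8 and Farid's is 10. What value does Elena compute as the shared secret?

233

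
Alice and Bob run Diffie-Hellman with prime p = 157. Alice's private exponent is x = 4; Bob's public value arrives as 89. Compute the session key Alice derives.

17

Shared key K = 89^4 mod 157.
89^1 ≡ 89 (mod 157)
89^2 = (89^1)^2 ≡ 89^2 = 7921 ≡ 71 (mod 157)
89^4 = (89^2)^2 ≡ 71^2 = 5041 ≡ 17 (mod 157)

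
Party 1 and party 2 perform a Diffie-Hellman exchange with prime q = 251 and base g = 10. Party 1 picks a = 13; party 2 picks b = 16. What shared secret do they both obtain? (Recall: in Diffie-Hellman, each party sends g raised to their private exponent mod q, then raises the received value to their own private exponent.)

94

Party 2 sends B = g^b mod q = 10^16 mod 251.
10^1 ≡ 10 (mod 251)
10^2 = (10^1)^2 ≡ 10^2 = 100 ≡ 100 (mod 251)
10^4 = (10^2)^2 ≡ 100^2 = 10000 ≡ 211 (mod 251)
10^8 = (10^4)^2 ≡ 211^2 = 44521 ≡ 94 (mod 251)
10^16 = (10^8)^2 ≡ 94^2 = 8836 ≡ 51 (mod 251)
So B = 51. Party 1 then computes K = B^a mod q = 51^13 mod 251.
51^1 ≡ 51 (mod 251)
51^2 = (51^1)^2 ≡ 51^2 = 2601 ≡ 91 (mod 251)
51^4 = (51^2)^2 ≡ 91^2 = 8281 ≡ 249 (mod 251)
51^8 = (51^4)^2 ≡ 249^2 = 62001 ≡ 4 (mod 251)
51^13 = 51^8 · 51^4 · 51^1 ≡ 4 · 249 · 51 ≡ 94 (mod 251).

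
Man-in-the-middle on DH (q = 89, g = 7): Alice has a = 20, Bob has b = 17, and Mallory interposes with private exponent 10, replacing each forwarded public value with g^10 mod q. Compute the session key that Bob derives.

Bob receives Mallory's public value M = 7^10 mod 89 instead of the honest one.
7^1 ≡ 7 (mod 89)
7^2 = (7^1)^2 ≡ 7^2 = 49 ≡ 49 (mod 89)
7^4 = (7^2)^2 ≡ 49^2 = 2401 ≡ 87 (mod 89)
7^8 = (7^4)^2 ≡ 87^2 = 7569 ≡ 4 (mod 89)
7^10 = 7^8 · 7^2 ≡ 4 · 49 ≡ 18 (mod 89).
So M = 18. Bob computes K = M^17 mod 89.
18^1 ≡ 18 (mod 89)
18^2 = (18^1)^2 ≡ 18^2 = 324 ≡ 57 (mod 89)
18^4 = (18^2)^2 ≡ 57^2 = 3249 ≡ 45 (mod 89)
18^8 = (18^4)^2 ≡ 45^2 = 2025 ≡ 67 (mod 89)
18^16 = (18^8)^2 ≡ 67^2 = 4489 ≡ 39 (mod 89)
18^17 = 18^16 · 18^1 ≡ 39 · 18 ≡ 79 (mod 89).

79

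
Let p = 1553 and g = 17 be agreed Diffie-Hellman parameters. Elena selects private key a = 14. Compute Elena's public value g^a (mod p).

Public value = 17^14 (mod 1553).
17^1 ≡ 17 (mod 1553)
17^2 = (17^1)^2 ≡ 17^2 = 289 ≡ 289 (mod 1553)
17^4 = (17^2)^2 ≡ 289^2 = 83521 ≡ 1212 (mod 1553)
17^8 = (17^4)^2 ≡ 1212^2 = 1468944 ≡ 1359 (mod 1553)
17^14 = 17^8 · 17^4 · 17^2 ≡ 1359 · 1212 · 289 ≡ 1076 (mod 1553).

1076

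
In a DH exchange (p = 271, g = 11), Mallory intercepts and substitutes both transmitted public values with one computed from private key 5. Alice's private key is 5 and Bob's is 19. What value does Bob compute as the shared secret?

206

Bob receives Mallory's public value M = 11^5 mod 271 instead of the honest one.
11^1 ≡ 11 (mod 271)
11^2 = (11^1)^2 ≡ 11^2 = 121 ≡ 121 (mod 271)
11^4 = (11^2)^2 ≡ 121^2 = 14641 ≡ 7 (mod 271)
11^5 = 11^4 · 11^1 ≡ 7 · 11 ≡ 77 (mod 271).
So M = 77. Bob computes K = M^19 mod 271.
77^1 ≡ 77 (mod 271)
77^2 = (77^1)^2 ≡ 77^2 = 5929 ≡ 238 (mod 271)
77^4 = (77^2)^2 ≡ 238^2 = 56644 ≡ 5 (mod 271)
77^8 = (77^4)^2 ≡ 5^2 = 25 ≡ 25 (mod 271)
77^16 = (77^8)^2 ≡ 25^2 = 625 ≡ 83 (mod 271)
77^19 = 77^16 · 77^2 · 77^1 ≡ 83 · 238 · 77 ≡ 206 (mod 271).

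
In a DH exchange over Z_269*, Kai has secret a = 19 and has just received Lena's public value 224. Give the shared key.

Shared key K = 224^19 mod 269.
224^1 ≡ 224 (mod 269)
224^2 = (224^1)^2 ≡ 224^2 = 50176 ≡ 142 (mod 269)
224^4 = (224^2)^2 ≡ 142^2 = 20164 ≡ 258 (mod 269)
224^8 = (224^4)^2 ≡ 258^2 = 66564 ≡ 121 (mod 269)
224^16 = (224^8)^2 ≡ 121^2 = 14641 ≡ 115 (mod 269)
224^19 = 224^16 · 224^2 · 224^1 ≡ 115 · 142 · 224 ≡ 58 (mod 269).

58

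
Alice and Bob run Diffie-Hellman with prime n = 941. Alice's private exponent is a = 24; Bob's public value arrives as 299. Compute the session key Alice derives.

912

Shared key K = 299^24 mod 941.
299^1 ≡ 299 (mod 941)
299^2 = (299^1)^2 ≡ 299^2 = 89401 ≡ 6 (mod 941)
299^4 = (299^2)^2 ≡ 6^2 = 36 ≡ 36 (mod 941)
299^8 = (299^4)^2 ≡ 36^2 = 1296 ≡ 355 (mod 941)
299^16 = (299^8)^2 ≡ 355^2 = 126025 ≡ 872 (mod 941)
299^24 = 299^16 · 299^8 ≡ 872 · 355 ≡ 912 (mod 941).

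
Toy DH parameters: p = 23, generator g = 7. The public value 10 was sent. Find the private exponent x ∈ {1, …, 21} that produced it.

Try successive powers of 7 modulo 23:
7^1 ≡ 7
7^2 ≡ 3
7^3 ≡ 21
7^4 ≡ 9
7^5 ≡ 17
7^6 ≡ 4
7^7 ≡ 5
7^8 ≡ 12
7^9 ≡ 15
7^10 ≡ 13
7^11 ≡ 22
7^12 ≡ 16
7^13 ≡ 20
7^14 ≡ 2
7^15 ≡ 14
7^16 ≡ 6
7^17 ≡ 19
7^18 ≡ 18
7^19 ≡ 11
7^20 ≡ 8
7^21 ≡ 10
Found: x = 21.

21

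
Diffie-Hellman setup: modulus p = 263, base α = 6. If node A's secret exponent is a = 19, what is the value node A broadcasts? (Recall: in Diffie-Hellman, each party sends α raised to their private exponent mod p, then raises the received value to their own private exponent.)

183

Public value = 6^{19} \pmod{263}.
6^1 ≡ 6 (mod 263)
6^2 = (6^1)^2 ≡ 6^2 = 36 ≡ 36 (mod 263)
6^4 = (6^2)^2 ≡ 36^2 = 1296 ≡ 244 (mod 263)
6^8 = (6^4)^2 ≡ 244^2 = 59536 ≡ 98 (mod 263)
6^16 = (6^8)^2 ≡ 98^2 = 9604 ≡ 136 (mod 263)
6^19 = 6^16 · 6^2 · 6^1 ≡ 136 · 36 · 6 ≡ 183 (mod 263).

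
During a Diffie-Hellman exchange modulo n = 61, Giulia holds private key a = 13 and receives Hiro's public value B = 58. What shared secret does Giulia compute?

Shared key K = 58^13 mod 61.
58^1 ≡ 58 (mod 61)
58^2 = (58^1)^2 ≡ 58^2 = 3364 ≡ 9 (mod 61)
58^4 = (58^2)^2 ≡ 9^2 = 81 ≡ 20 (mod 61)
58^8 = (58^4)^2 ≡ 20^2 = 400 ≡ 34 (mod 61)
58^13 = 58^8 · 58^4 · 58^1 ≡ 34 · 20 · 58 ≡ 34 (mod 61).

34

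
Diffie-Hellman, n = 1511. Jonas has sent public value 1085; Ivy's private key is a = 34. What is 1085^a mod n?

Shared key K = 1085^34 mod 1511.
1085^1 ≡ 1085 (mod 1511)
1085^2 = (1085^1)^2 ≡ 1085^2 = 1177225 ≡ 156 (mod 1511)
1085^4 = (1085^2)^2 ≡ 156^2 = 24336 ≡ 160 (mod 1511)
1085^8 = (1085^4)^2 ≡ 160^2 = 25600 ≡ 1424 (mod 1511)
1085^16 = (1085^8)^2 ≡ 1424^2 = 2027776 ≡ 14 (mod 1511)
1085^32 = (1085^16)^2 ≡ 14^2 = 196 ≡ 196 (mod 1511)
1085^34 = 1085^32 · 1085^2 ≡ 196 · 156 ≡ 356 (mod 1511).

356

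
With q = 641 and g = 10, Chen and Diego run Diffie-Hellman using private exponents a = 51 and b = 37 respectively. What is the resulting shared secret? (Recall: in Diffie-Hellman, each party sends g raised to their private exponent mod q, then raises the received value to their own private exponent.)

577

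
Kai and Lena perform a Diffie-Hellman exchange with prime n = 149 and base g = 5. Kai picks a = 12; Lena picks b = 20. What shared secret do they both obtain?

Kai sends A = g^a mod n = 5^12 mod 149.
5^1 ≡ 5 (mod 149)
5^2 = (5^1)^2 ≡ 5^2 = 25 ≡ 25 (mod 149)
5^4 = (5^2)^2 ≡ 25^2 = 625 ≡ 29 (mod 149)
5^8 = (5^4)^2 ≡ 29^2 = 841 ≡ 96 (mod 149)
5^12 = 5^8 · 5^4 ≡ 96 · 29 ≡ 102 (mod 149).
So A = 102. Lena then computes K = A^b mod n = 102^20 mod 149.
102^1 ≡ 102 (mod 149)
102^2 = (102^1)^2 ≡ 102^2 = 10404 ≡ 123 (mod 149)
102^4 = (102^2)^2 ≡ 123^2 = 15129 ≡ 80 (mod 149)
102^8 = (102^4)^2 ≡ 80^2 = 6400 ≡ 142 (mod 149)
102^16 = (102^8)^2 ≡ 142^2 = 20164 ≡ 49 (mod 149)
102^20 = 102^16 · 102^4 ≡ 49 · 80 ≡ 46 (mod 149).

46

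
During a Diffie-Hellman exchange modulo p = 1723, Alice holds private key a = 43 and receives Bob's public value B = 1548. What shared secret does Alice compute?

1334

Shared key K = 1548^43 mod 1723.
1548^1 ≡ 1548 (mod 1723)
1548^2 = (1548^1)^2 ≡ 1548^2 = 2396304 ≡ 1334 (mod 1723)
1548^4 = (1548^2)^2 ≡ 1334^2 = 1779556 ≡ 1420 (mod 1723)
1548^8 = (1548^4)^2 ≡ 1420^2 = 2016400 ≡ 490 (mod 1723)
1548^16 = (1548^8)^2 ≡ 490^2 = 240100 ≡ 603 (mod 1723)
1548^32 = (1548^16)^2 ≡ 603^2 = 363609 ≡ 56 (mod 1723)
1548^43 = 1548^32 · 1548^8 · 1548^2 · 1548^1 ≡ 56 · 490 · 1334 · 1548 ≡ 1334 (mod 1723).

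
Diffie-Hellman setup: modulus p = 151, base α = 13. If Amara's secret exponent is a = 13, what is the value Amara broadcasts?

108

Public value = 13^13 (mod 151).
13^1 ≡ 13 (mod 151)
13^2 = (13^1)^2 ≡ 13^2 = 169 ≡ 18 (mod 151)
13^4 = (13^2)^2 ≡ 18^2 = 324 ≡ 22 (mod 151)
13^8 = (13^4)^2 ≡ 22^2 = 484 ≡ 31 (mod 151)
13^13 = 13^8 · 13^4 · 13^1 ≡ 31 · 22 · 13 ≡ 108 (mod 151).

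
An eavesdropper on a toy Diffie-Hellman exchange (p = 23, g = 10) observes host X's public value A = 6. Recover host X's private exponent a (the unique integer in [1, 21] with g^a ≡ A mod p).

6

Try successive powers of 10 modulo 23:
10^1 ≡ 10
10^2 ≡ 8
10^3 ≡ 11
10^4 ≡ 18
10^5 ≡ 19
10^6 ≡ 6
Found: a = 6.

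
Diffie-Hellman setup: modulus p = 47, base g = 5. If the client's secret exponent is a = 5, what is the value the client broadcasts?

23

Public value = 5^{5} \pmod{47}.
5^1 ≡ 5 (mod 47)
5^2 = (5^1)^2 ≡ 5^2 = 25 ≡ 25 (mod 47)
5^4 = (5^2)^2 ≡ 25^2 = 625 ≡ 14 (mod 47)
5^5 = 5^4 · 5^1 ≡ 14 · 5 ≡ 23 (mod 47).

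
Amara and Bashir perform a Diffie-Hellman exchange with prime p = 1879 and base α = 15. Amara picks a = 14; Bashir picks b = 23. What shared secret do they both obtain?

Bashir sends B = α^b mod p = 15^23 mod 1879.
15^1 ≡ 15 (mod 1879)
15^2 = (15^1)^2 ≡ 15^2 = 225 ≡ 225 (mod 1879)
15^4 = (15^2)^2 ≡ 225^2 = 50625 ≡ 1771 (mod 1879)
15^8 = (15^4)^2 ≡ 1771^2 = 3136441 ≡ 390 (mod 1879)
15^16 = (15^8)^2 ≡ 390^2 = 152100 ≡ 1780 (mod 1879)
15^23 = 15^16 · 15^4 · 15^2 · 15^1 ≡ 1780 · 1771 · 225 · 15 ≡ 1184 (mod 1879).
So B = 1184. Amara then computes K = B^a mod p = 1184^14 mod 1879.
1184^1 ≡ 1184 (mod 1879)
1184^2 = (1184^1)^2 ≡ 1184^2 = 1401856 ≡ 122 (mod 1879)
1184^4 = (1184^2)^2 ≡ 122^2 = 14884 ≡ 1731 (mod 1879)
1184^8 = (1184^4)^2 ≡ 1731^2 = 2996361 ≡ 1235 (mod 1879)
1184^14 = 1184^8 · 1184^4 · 1184^2 ≡ 1235 · 1731 · 122 ≡ 812 (mod 1879).

812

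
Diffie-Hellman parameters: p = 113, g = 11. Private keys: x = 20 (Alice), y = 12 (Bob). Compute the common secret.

106

Alice sends A = g^x mod p = 11^20 mod 113.
11^1 ≡ 11 (mod 113)
11^2 = (11^1)^2 ≡ 11^2 = 121 ≡ 8 (mod 113)
11^4 = (11^2)^2 ≡ 8^2 = 64 ≡ 64 (mod 113)
11^8 = (11^4)^2 ≡ 64^2 = 4096 ≡ 28 (mod 113)
11^16 = (11^8)^2 ≡ 28^2 = 784 ≡ 106 (mod 113)
11^20 = 11^16 · 11^4 ≡ 106 · 64 ≡ 4 (mod 113).
So A = 4. Bob then computes K = A^y mod p = 4^12 mod 113.
4^1 ≡ 4 (mod 113)
4^2 = (4^1)^2 ≡ 4^2 = 16 ≡ 16 (mod 113)
4^4 = (4^2)^2 ≡ 16^2 = 256 ≡ 30 (mod 113)
4^8 = (4^4)^2 ≡ 30^2 = 900 ≡ 109 (mod 113)
4^12 = 4^8 · 4^4 ≡ 109 · 30 ≡ 106 (mod 113).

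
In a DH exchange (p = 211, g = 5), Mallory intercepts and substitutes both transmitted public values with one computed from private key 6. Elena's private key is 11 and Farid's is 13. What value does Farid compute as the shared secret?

Farid receives Mallory's public value M = 5^6 mod 211 instead of the honest one.
5^1 ≡ 5 (mod 211)
5^2 = (5^1)^2 ≡ 5^2 = 25 ≡ 25 (mod 211)
5^4 = (5^2)^2 ≡ 25^2 = 625 ≡ 203 (mod 211)
5^6 = 5^4 · 5^2 ≡ 203 · 25 ≡ 11 (mod 211).
So M = 11. Farid computes K = M^13 mod 211.
11^1 ≡ 11 (mod 211)
11^2 = (11^1)^2 ≡ 11^2 = 121 ≡ 121 (mod 211)
11^4 = (11^2)^2 ≡ 121^2 = 14641 ≡ 82 (mod 211)
11^8 = (11^4)^2 ≡ 82^2 = 6724 ≡ 183 (mod 211)
11^13 = 11^8 · 11^4 · 11^1 ≡ 183 · 82 · 11 ≡ 64 (mod 211).

64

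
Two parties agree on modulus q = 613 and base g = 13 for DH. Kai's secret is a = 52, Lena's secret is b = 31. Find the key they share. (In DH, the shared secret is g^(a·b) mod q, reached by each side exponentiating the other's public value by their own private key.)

567

Kai sends A = g^a mod q = 13^52 mod 613.
13^1 ≡ 13 (mod 613)
13^2 = (13^1)^2 ≡ 13^2 = 169 ≡ 169 (mod 613)
13^4 = (13^2)^2 ≡ 169^2 = 28561 ≡ 363 (mod 613)
13^8 = (13^4)^2 ≡ 363^2 = 131769 ≡ 587 (mod 613)
13^16 = (13^8)^2 ≡ 587^2 = 344569 ≡ 63 (mod 613)
13^32 = (13^16)^2 ≡ 63^2 = 3969 ≡ 291 (mod 613)
13^52 = 13^32 · 13^16 · 13^4 ≡ 291 · 63 · 363 ≡ 151 (mod 613).
So A = 151. Lena then computes K = A^b mod q = 151^31 mod 613.
151^1 ≡ 151 (mod 613)
151^2 = (151^1)^2 ≡ 151^2 = 22801 ≡ 120 (mod 613)
151^4 = (151^2)^2 ≡ 120^2 = 14400 ≡ 301 (mod 613)
151^8 = (151^4)^2 ≡ 301^2 = 90601 ≡ 490 (mod 613)
151^16 = (151^8)^2 ≡ 490^2 = 240100 ≡ 417 (mod 613)
151^31 = 151^16 · 151^8 · 151^4 · 151^2 · 151^1 ≡ 417 · 490 · 301 · 120 · 151 ≡ 567 (mod 613).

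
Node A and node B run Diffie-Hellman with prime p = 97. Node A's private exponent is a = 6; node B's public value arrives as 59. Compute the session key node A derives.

27

Shared key K = 59^6 mod 97.
59^1 ≡ 59 (mod 97)
59^2 = (59^1)^2 ≡ 59^2 = 3481 ≡ 86 (mod 97)
59^4 = (59^2)^2 ≡ 86^2 = 7396 ≡ 24 (mod 97)
59^6 = 59^4 · 59^2 ≡ 24 · 86 ≡ 27 (mod 97).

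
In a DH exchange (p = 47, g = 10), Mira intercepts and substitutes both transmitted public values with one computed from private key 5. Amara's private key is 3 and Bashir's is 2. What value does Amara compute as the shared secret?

40

Amara receives Mira's public value M = 10^5 mod 47 instead of the honest one.
10^1 ≡ 10 (mod 47)
10^2 = (10^1)^2 ≡ 10^2 = 100 ≡ 6 (mod 47)
10^4 = (10^2)^2 ≡ 6^2 = 36 ≡ 36 (mod 47)
10^5 = 10^4 · 10^1 ≡ 36 · 10 ≡ 31 (mod 47).
So M = 31. Amara computes K = M^3 mod 47.
31^1 ≡ 31 (mod 47)
31^2 = (31^1)^2 ≡ 31^2 = 961 ≡ 21 (mod 47)
31^3 = 31^2 · 31^1 ≡ 21 · 31 ≡ 40 (mod 47).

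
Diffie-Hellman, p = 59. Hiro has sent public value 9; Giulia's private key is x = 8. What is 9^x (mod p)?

Shared key K = 9^8 mod 59.
9^1 ≡ 9 (mod 59)
9^2 = (9^1)^2 ≡ 9^2 = 81 ≡ 22 (mod 59)
9^4 = (9^2)^2 ≡ 22^2 = 484 ≡ 12 (mod 59)
9^8 = (9^4)^2 ≡ 12^2 = 144 ≡ 26 (mod 59)

26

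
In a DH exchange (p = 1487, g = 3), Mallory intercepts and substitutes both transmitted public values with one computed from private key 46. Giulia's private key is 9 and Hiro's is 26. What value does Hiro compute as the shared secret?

Hiro receives Mallory's public value M = 3^46 mod 1487 instead of the honest one.
3^1 ≡ 3 (mod 1487)
3^2 = (3^1)^2 ≡ 3^2 = 9 ≡ 9 (mod 1487)
3^4 = (3^2)^2 ≡ 9^2 = 81 ≡ 81 (mod 1487)
3^8 = (3^4)^2 ≡ 81^2 = 6561 ≡ 613 (mod 1487)
3^16 = (3^8)^2 ≡ 613^2 = 375769 ≡ 1045 (mod 1487)
3^32 = (3^16)^2 ≡ 1045^2 = 1092025 ≡ 567 (mod 1487)
3^46 = 3^32 · 3^8 · 3^4 · 3^2 ≡ 567 · 613 · 81 · 9 ≡ 407 (mod 1487).
So M = 407. Hiro computes K = M^26 mod 1487.
407^1 ≡ 407 (mod 1487)
407^2 = (407^1)^2 ≡ 407^2 = 165649 ≡ 592 (mod 1487)
407^4 = (407^2)^2 ≡ 592^2 = 350464 ≡ 1019 (mod 1487)
407^8 = (407^4)^2 ≡ 1019^2 = 1038361 ≡ 435 (mod 1487)
407^16 = (407^8)^2 ≡ 435^2 = 189225 ≡ 376 (mod 1487)
407^26 = 407^16 · 407^8 · 407^2 ≡ 376 · 435 · 592 ≡ 28 (mod 1487).

28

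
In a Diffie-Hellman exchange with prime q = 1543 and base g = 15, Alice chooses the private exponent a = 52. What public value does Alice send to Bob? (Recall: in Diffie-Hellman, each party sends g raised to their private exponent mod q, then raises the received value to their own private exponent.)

163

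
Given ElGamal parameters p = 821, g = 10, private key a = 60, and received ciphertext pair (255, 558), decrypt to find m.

705

Shared mask s = c₁^a mod p = 255^60 mod 821.
255^1 ≡ 255 (mod 821)
255^2 = (255^1)^2 ≡ 255^2 = 65025 ≡ 166 (mod 821)
255^4 = (255^2)^2 ≡ 166^2 = 27556 ≡ 463 (mod 821)
255^8 = (255^4)^2 ≡ 463^2 = 214369 ≡ 88 (mod 821)
255^16 = (255^8)^2 ≡ 88^2 = 7744 ≡ 355 (mod 821)
255^32 = (255^16)^2 ≡ 355^2 = 126025 ≡ 412 (mod 821)
255^60 = 255^32 · 255^16 · 255^8 · 255^4 ≡ 412 · 355 · 88 · 463 ≡ 434 (mod 821).
So s = 434; s⁻¹ ≡ 297 (mod 821).
m = c₂ · s⁻¹ mod 821 = 558 · 297 mod 821 = 705.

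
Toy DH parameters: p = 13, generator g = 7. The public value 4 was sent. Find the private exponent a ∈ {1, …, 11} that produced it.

10

Try successive powers of 7 modulo 13:
7^1 ≡ 7
7^2 ≡ 10
7^3 ≡ 5
7^4 ≡ 9
7^5 ≡ 11
7^6 ≡ 12
7^7 ≡ 6
7^8 ≡ 3
7^9 ≡ 8
7^10 ≡ 4
Found: a = 10.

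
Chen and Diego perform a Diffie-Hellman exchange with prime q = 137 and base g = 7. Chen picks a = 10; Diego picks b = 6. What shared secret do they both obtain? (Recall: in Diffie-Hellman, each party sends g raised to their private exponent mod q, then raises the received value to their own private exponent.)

Diego sends B = g^b mod q = 7^6 mod 137.
7^1 ≡ 7 (mod 137)
7^2 = (7^1)^2 ≡ 7^2 = 49 ≡ 49 (mod 137)
7^4 = (7^2)^2 ≡ 49^2 = 2401 ≡ 72 (mod 137)
7^6 = 7^4 · 7^2 ≡ 72 · 49 ≡ 103 (mod 137).
So B = 103. Chen then computes K = B^a mod q = 103^10 mod 137.
103^1 ≡ 103 (mod 137)
103^2 = (103^1)^2 ≡ 103^2 = 10609 ≡ 60 (mod 137)
103^4 = (103^2)^2 ≡ 60^2 = 3600 ≡ 38 (mod 137)
103^8 = (103^4)^2 ≡ 38^2 = 1444 ≡ 74 (mod 137)
103^10 = 103^8 · 103^2 ≡ 74 · 60 ≡ 56 (mod 137).

56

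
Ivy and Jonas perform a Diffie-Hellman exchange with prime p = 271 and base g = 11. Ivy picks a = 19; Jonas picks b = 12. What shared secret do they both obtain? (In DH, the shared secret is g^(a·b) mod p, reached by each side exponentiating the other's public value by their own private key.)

154

Jonas sends B = g^b mod p = 11^12 mod 271.
11^1 ≡ 11 (mod 271)
11^2 = (11^1)^2 ≡ 11^2 = 121 ≡ 121 (mod 271)
11^4 = (11^2)^2 ≡ 121^2 = 14641 ≡ 7 (mod 271)
11^8 = (11^4)^2 ≡ 7^2 = 49 ≡ 49 (mod 271)
11^12 = 11^8 · 11^4 ≡ 49 · 7 ≡ 72 (mod 271).
So B = 72. Ivy then computes K = B^a mod p = 72^19 mod 271.
72^1 ≡ 72 (mod 271)
72^2 = (72^1)^2 ≡ 72^2 = 5184 ≡ 35 (mod 271)
72^4 = (72^2)^2 ≡ 35^2 = 1225 ≡ 141 (mod 271)
72^8 = (72^4)^2 ≡ 141^2 = 19881 ≡ 98 (mod 271)
72^16 = (72^8)^2 ≡ 98^2 = 9604 ≡ 119 (mod 271)
72^19 = 72^16 · 72^2 · 72^1 ≡ 119 · 35 · 72 ≡ 154 (mod 271).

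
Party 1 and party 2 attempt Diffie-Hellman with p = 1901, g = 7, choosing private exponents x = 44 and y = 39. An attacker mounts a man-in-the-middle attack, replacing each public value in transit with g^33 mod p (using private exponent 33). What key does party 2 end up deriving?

Party 2 receives an attacker's public value M = 7^33 mod 1901 instead of the honest one.
7^1 ≡ 7 (mod 1901)
7^2 = (7^1)^2 ≡ 7^2 = 49 ≡ 49 (mod 1901)
7^4 = (7^2)^2 ≡ 49^2 = 2401 ≡ 500 (mod 1901)
7^8 = (7^4)^2 ≡ 500^2 = 250000 ≡ 969 (mod 1901)
7^16 = (7^8)^2 ≡ 969^2 = 938961 ≡ 1768 (mod 1901)
7^32 = (7^16)^2 ≡ 1768^2 = 3125824 ≡ 580 (mod 1901)
7^33 = 7^32 · 7^1 ≡ 580 · 7 ≡ 258 (mod 1901).
So M = 258. Party 2 computes K = M^39 mod 1901.
258^1 ≡ 258 (mod 1901)
258^2 = (258^1)^2 ≡ 258^2 = 66564 ≡ 29 (mod 1901)
258^4 = (258^2)^2 ≡ 29^2 = 841 ≡ 841 (mod 1901)
258^8 = (258^4)^2 ≡ 841^2 = 707281 ≡ 109 (mod 1901)
258^16 = (258^8)^2 ≡ 109^2 = 11881 ≡ 475 (mod 1901)
258^32 = (258^16)^2 ≡ 475^2 = 225625 ≡ 1307 (mod 1901)
258^39 = 258^32 · 258^4 · 258^2 · 258^1 ≡ 1307 · 841 · 29 · 258 ≡ 1429 (mod 1901).

1429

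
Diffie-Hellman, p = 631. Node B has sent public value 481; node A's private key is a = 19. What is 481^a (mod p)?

180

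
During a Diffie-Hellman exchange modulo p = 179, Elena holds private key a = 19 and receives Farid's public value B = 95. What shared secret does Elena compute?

89

Shared key K = 95^19 mod 179.
95^1 ≡ 95 (mod 179)
95^2 = (95^1)^2 ≡ 95^2 = 9025 ≡ 75 (mod 179)
95^4 = (95^2)^2 ≡ 75^2 = 5625 ≡ 76 (mod 179)
95^8 = (95^4)^2 ≡ 76^2 = 5776 ≡ 48 (mod 179)
95^16 = (95^8)^2 ≡ 48^2 = 2304 ≡ 156 (mod 179)
95^19 = 95^16 · 95^2 · 95^1 ≡ 156 · 75 · 95 ≡ 89 (mod 179).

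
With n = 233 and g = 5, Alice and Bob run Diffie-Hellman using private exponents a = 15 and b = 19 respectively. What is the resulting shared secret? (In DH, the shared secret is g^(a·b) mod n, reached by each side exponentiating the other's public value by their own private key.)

Bob sends B = g^b mod n = 5^19 mod 233.
5^1 ≡ 5 (mod 233)
5^2 = (5^1)^2 ≡ 5^2 = 25 ≡ 25 (mod 233)
5^4 = (5^2)^2 ≡ 25^2 = 625 ≡ 159 (mod 233)
5^8 = (5^4)^2 ≡ 159^2 = 25281 ≡ 117 (mod 233)
5^16 = (5^8)^2 ≡ 117^2 = 13689 ≡ 175 (mod 233)
5^19 = 5^16 · 5^2 · 5^1 ≡ 175 · 25 · 5 ≡ 206 (mod 233).
So B = 206. Alice then computes K = B^a mod n = 206^15 mod 233.
206^1 ≡ 206 (mod 233)
206^2 = (206^1)^2 ≡ 206^2 = 42436 ≡ 30 (mod 233)
206^4 = (206^2)^2 ≡ 30^2 = 900 ≡ 201 (mod 233)
206^8 = (206^4)^2 ≡ 201^2 = 40401 ≡ 92 (mod 233)
206^15 = 206^8 · 206^4 · 206^2 · 206^1 ≡ 92 · 201 · 30 · 206 ≡ 118 (mod 233).

118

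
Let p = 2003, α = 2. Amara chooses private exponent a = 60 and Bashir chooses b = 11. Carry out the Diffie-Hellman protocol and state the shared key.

Amara sends A = α^a mod p = 2^60 mod 2003.
2^1 ≡ 2 (mod 2003)
2^2 = (2^1)^2 ≡ 2^2 = 4 ≡ 4 (mod 2003)
2^4 = (2^2)^2 ≡ 4^2 = 16 ≡ 16 (mod 2003)
2^8 = (2^4)^2 ≡ 16^2 = 256 ≡ 256 (mod 2003)
2^16 = (2^8)^2 ≡ 256^2 = 65536 ≡ 1440 (mod 2003)
2^32 = (2^16)^2 ≡ 1440^2 = 2073600 ≡ 495 (mod 2003)
2^60 = 2^32 · 2^16 · 2^8 · 2^4 ≡ 495 · 1440 · 256 · 16 ≡ 1919 (mod 2003).
So A = 1919. Bashir then computes K = A^b mod p = 1919^11 mod 2003.
1919^1 ≡ 1919 (mod 2003)
1919^2 = (1919^1)^2 ≡ 1919^2 = 3682561 ≡ 1047 (mod 2003)
1919^4 = (1919^2)^2 ≡ 1047^2 = 1096209 ≡ 568 (mod 2003)
1919^8 = (1919^4)^2 ≡ 568^2 = 322624 ≡ 141 (mod 2003)
1919^11 = 1919^8 · 1919^2 · 1919^1 ≡ 141 · 1047 · 1919 ≡ 1908 (mod 2003).

1908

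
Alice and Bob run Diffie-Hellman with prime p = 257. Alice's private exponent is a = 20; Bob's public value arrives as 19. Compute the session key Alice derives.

11

Shared key K = 19^20 mod 257.
19^1 ≡ 19 (mod 257)
19^2 = (19^1)^2 ≡ 19^2 = 361 ≡ 104 (mod 257)
19^4 = (19^2)^2 ≡ 104^2 = 10816 ≡ 22 (mod 257)
19^8 = (19^4)^2 ≡ 22^2 = 484 ≡ 227 (mod 257)
19^16 = (19^8)^2 ≡ 227^2 = 51529 ≡ 129 (mod 257)
19^20 = 19^16 · 19^4 ≡ 129 · 22 ≡ 11 (mod 257).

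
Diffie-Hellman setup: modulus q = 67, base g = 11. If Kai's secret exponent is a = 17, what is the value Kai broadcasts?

Public value = 11^17 mod 67.
11^1 ≡ 11 (mod 67)
11^2 = (11^1)^2 ≡ 11^2 = 121 ≡ 54 (mod 67)
11^4 = (11^2)^2 ≡ 54^2 = 2916 ≡ 35 (mod 67)
11^8 = (11^4)^2 ≡ 35^2 = 1225 ≡ 19 (mod 67)
11^16 = (11^8)^2 ≡ 19^2 = 361 ≡ 26 (mod 67)
11^17 = 11^16 · 11^1 ≡ 26 · 11 ≡ 18 (mod 67).

18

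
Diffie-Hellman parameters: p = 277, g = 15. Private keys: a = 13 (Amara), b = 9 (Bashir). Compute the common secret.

Bashir sends B = g^b mod p = 15^9 mod 277.
15^1 ≡ 15 (mod 277)
15^2 = (15^1)^2 ≡ 15^2 = 225 ≡ 225 (mod 277)
15^4 = (15^2)^2 ≡ 225^2 = 50625 ≡ 211 (mod 277)
15^8 = (15^4)^2 ≡ 211^2 = 44521 ≡ 201 (mod 277)
15^9 = 15^8 · 15^1 ≡ 201 · 15 ≡ 245 (mod 277).
So B = 245. Amara then computes K = B^a mod p = 245^13 mod 277.
245^1 ≡ 245 (mod 277)
245^2 = (245^1)^2 ≡ 245^2 = 60025 ≡ 193 (mod 277)
245^4 = (245^2)^2 ≡ 193^2 = 37249 ≡ 131 (mod 277)
245^8 = (245^4)^2 ≡ 131^2 = 17161 ≡ 264 (mod 277)
245^13 = 245^8 · 245^4 · 245^1 ≡ 264 · 131 · 245 ≡ 204 (mod 277).

204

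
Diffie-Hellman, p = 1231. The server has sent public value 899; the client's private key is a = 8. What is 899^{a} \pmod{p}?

Shared key K = 899^8 mod 1231.
899^1 ≡ 899 (mod 1231)
899^2 = (899^1)^2 ≡ 899^2 = 808201 ≡ 665 (mod 1231)
899^4 = (899^2)^2 ≡ 665^2 = 442225 ≡ 296 (mod 1231)
899^8 = (899^4)^2 ≡ 296^2 = 87616 ≡ 215 (mod 1231)

215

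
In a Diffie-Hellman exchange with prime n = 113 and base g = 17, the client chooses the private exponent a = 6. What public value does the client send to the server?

91

Public value = 17^6 mod 113.
17^1 ≡ 17 (mod 113)
17^2 = (17^1)^2 ≡ 17^2 = 289 ≡ 63 (mod 113)
17^4 = (17^2)^2 ≡ 63^2 = 3969 ≡ 14 (mod 113)
17^6 = 17^4 · 17^2 ≡ 14 · 63 ≡ 91 (mod 113).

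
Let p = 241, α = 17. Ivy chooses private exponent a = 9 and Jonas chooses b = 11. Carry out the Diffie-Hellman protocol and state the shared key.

Jonas sends B = α^b mod p = 17^11 mod 241.
17^1 ≡ 17 (mod 241)
17^2 = (17^1)^2 ≡ 17^2 = 289 ≡ 48 (mod 241)
17^4 = (17^2)^2 ≡ 48^2 = 2304 ≡ 135 (mod 241)
17^8 = (17^4)^2 ≡ 135^2 = 18225 ≡ 150 (mod 241)
17^11 = 17^8 · 17^2 · 17^1 ≡ 150 · 48 · 17 ≡ 213 (mod 241).
So B = 213. Ivy then computes K = B^a mod p = 213^9 mod 241.
213^1 ≡ 213 (mod 241)
213^2 = (213^1)^2 ≡ 213^2 = 45369 ≡ 61 (mod 241)
213^4 = (213^2)^2 ≡ 61^2 = 3721 ≡ 106 (mod 241)
213^8 = (213^4)^2 ≡ 106^2 = 11236 ≡ 150 (mod 241)
213^9 = 213^8 · 213^1 ≡ 150 · 213 ≡ 138 (mod 241).

138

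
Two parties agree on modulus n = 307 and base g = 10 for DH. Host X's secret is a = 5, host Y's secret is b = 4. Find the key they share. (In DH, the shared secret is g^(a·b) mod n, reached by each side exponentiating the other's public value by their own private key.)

Host Y sends B = g^b mod n = 10^4 mod 307.
10^1 ≡ 10 (mod 307)
10^2 = (10^1)^2 ≡ 10^2 = 100 ≡ 100 (mod 307)
10^4 = (10^2)^2 ≡ 100^2 = 10000 ≡ 176 (mod 307)
So B = 176. Host X then computes K = B^a mod n = 176^5 mod 307.
176^1 ≡ 176 (mod 307)
176^2 = (176^1)^2 ≡ 176^2 = 30976 ≡ 276 (mod 307)
176^4 = (176^2)^2 ≡ 276^2 = 76176 ≡ 40 (mod 307)
176^5 = 176^4 · 176^1 ≡ 40 · 176 ≡ 286 (mod 307).

286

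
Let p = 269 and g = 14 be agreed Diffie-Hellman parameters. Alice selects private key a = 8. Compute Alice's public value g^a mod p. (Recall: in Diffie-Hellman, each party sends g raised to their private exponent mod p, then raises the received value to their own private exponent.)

Public value = 14^8 mod 269.
14^1 ≡ 14 (mod 269)
14^2 = (14^1)^2 ≡ 14^2 = 196 ≡ 196 (mod 269)
14^4 = (14^2)^2 ≡ 196^2 = 38416 ≡ 218 (mod 269)
14^8 = (14^4)^2 ≡ 218^2 = 47524 ≡ 180 (mod 269)

180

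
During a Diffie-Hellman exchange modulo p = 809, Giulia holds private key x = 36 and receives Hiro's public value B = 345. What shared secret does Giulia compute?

760

Shared key K = 345^36 mod 809.
345^1 ≡ 345 (mod 809)
345^2 = (345^1)^2 ≡ 345^2 = 119025 ≡ 102 (mod 809)
345^4 = (345^2)^2 ≡ 102^2 = 10404 ≡ 696 (mod 809)
345^8 = (345^4)^2 ≡ 696^2 = 484416 ≡ 634 (mod 809)
345^16 = (345^8)^2 ≡ 634^2 = 401956 ≡ 692 (mod 809)
345^32 = (345^16)^2 ≡ 692^2 = 478864 ≡ 745 (mod 809)
345^36 = 345^32 · 345^4 ≡ 745 · 696 ≡ 760 (mod 809).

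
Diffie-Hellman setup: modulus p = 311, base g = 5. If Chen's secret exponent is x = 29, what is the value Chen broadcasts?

50

Public value = 5^29 (mod 311).
5^1 ≡ 5 (mod 311)
5^2 = (5^1)^2 ≡ 5^2 = 25 ≡ 25 (mod 311)
5^4 = (5^2)^2 ≡ 25^2 = 625 ≡ 3 (mod 311)
5^8 = (5^4)^2 ≡ 3^2 = 9 ≡ 9 (mod 311)
5^16 = (5^8)^2 ≡ 9^2 = 81 ≡ 81 (mod 311)
5^29 = 5^16 · 5^8 · 5^4 · 5^1 ≡ 81 · 9 · 3 · 5 ≡ 50 (mod 311).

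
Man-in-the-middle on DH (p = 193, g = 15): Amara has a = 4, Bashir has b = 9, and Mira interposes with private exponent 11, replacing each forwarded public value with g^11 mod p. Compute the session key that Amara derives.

172

Amara receives Mira's public value M = 15^11 mod 193 instead of the honest one.
15^1 ≡ 15 (mod 193)
15^2 = (15^1)^2 ≡ 15^2 = 225 ≡ 32 (mod 193)
15^4 = (15^2)^2 ≡ 32^2 = 1024 ≡ 59 (mod 193)
15^8 = (15^4)^2 ≡ 59^2 = 3481 ≡ 7 (mod 193)
15^11 = 15^8 · 15^2 · 15^1 ≡ 7 · 32 · 15 ≡ 79 (mod 193).
So M = 79. Amara computes K = M^4 mod 193.
79^1 ≡ 79 (mod 193)
79^2 = (79^1)^2 ≡ 79^2 = 6241 ≡ 65 (mod 193)
79^4 = (79^2)^2 ≡ 65^2 = 4225 ≡ 172 (mod 193)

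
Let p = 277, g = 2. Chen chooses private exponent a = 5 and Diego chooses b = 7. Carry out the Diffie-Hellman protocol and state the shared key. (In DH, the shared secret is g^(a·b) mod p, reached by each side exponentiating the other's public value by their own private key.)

216

Chen sends A = g^a mod p = 2^5 mod 277.
2^1 ≡ 2 (mod 277)
2^2 = (2^1)^2 ≡ 2^2 = 4 ≡ 4 (mod 277)
2^4 = (2^2)^2 ≡ 4^2 = 16 ≡ 16 (mod 277)
2^5 = 2^4 · 2^1 ≡ 16 · 2 ≡ 32 (mod 277).
So A = 32. Diego then computes K = A^b mod p = 32^7 mod 277.
32^1 ≡ 32 (mod 277)
32^2 = (32^1)^2 ≡ 32^2 = 1024 ≡ 193 (mod 277)
32^4 = (32^2)^2 ≡ 193^2 = 37249 ≡ 131 (mod 277)
32^7 = 32^4 · 32^2 · 32^1 ≡ 131 · 193 · 32 ≡ 216 (mod 277).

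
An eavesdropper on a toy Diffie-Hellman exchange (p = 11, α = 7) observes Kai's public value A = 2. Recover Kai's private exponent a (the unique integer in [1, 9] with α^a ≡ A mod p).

3

Try successive powers of 7 modulo 11:
7^1 ≡ 7
7^2 ≡ 5
7^3 ≡ 2
Found: a = 3.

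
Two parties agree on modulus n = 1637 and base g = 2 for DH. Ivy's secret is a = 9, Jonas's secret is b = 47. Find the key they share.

Jonas sends B = g^b mod n = 2^47 mod 1637.
2^1 ≡ 2 (mod 1637)
2^2 = (2^1)^2 ≡ 2^2 = 4 ≡ 4 (mod 1637)
2^4 = (2^2)^2 ≡ 4^2 = 16 ≡ 16 (mod 1637)
2^8 = (2^4)^2 ≡ 16^2 = 256 ≡ 256 (mod 1637)
2^16 = (2^8)^2 ≡ 256^2 = 65536 ≡ 56 (mod 1637)
2^32 = (2^16)^2 ≡ 56^2 = 3136 ≡ 1499 (mod 1637)
2^47 = 2^32 · 2^8 · 2^4 · 2^2 · 2^1 ≡ 1499 · 256 · 16 · 4 · 2 ≡ 1047 (mod 1637).
So B = 1047. Ivy then computes K = B^a mod n = 1047^9 mod 1637.
1047^1 ≡ 1047 (mod 1637)
1047^2 = (1047^1)^2 ≡ 1047^2 = 1096209 ≡ 1056 (mod 1637)
1047^4 = (1047^2)^2 ≡ 1056^2 = 1115136 ≡ 339 (mod 1637)
1047^8 = (1047^4)^2 ≡ 339^2 = 114921 ≡ 331 (mod 1637)
1047^9 = 1047^8 · 1047^1 ≡ 331 · 1047 ≡ 1150 (mod 1637).

1150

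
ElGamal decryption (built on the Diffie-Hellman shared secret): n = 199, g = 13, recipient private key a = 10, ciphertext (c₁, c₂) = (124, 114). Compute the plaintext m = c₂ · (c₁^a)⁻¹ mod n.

31

Shared mask s = c₁^a mod n = 124^10 mod 199.
124^1 ≡ 124 (mod 199)
124^2 = (124^1)^2 ≡ 124^2 = 15376 ≡ 53 (mod 199)
124^4 = (124^2)^2 ≡ 53^2 = 2809 ≡ 23 (mod 199)
124^8 = (124^4)^2 ≡ 23^2 = 529 ≡ 131 (mod 199)
124^10 = 124^8 · 124^2 ≡ 131 · 53 ≡ 177 (mod 199).
So s = 177; s⁻¹ ≡ 9 (mod 199).
m = c₂ · s⁻¹ mod 199 = 114 · 9 mod 199 = 31.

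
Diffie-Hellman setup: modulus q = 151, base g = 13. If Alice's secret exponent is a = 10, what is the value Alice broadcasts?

Public value = 13^10 mod 151.
13^1 ≡ 13 (mod 151)
13^2 = (13^1)^2 ≡ 13^2 = 169 ≡ 18 (mod 151)
13^4 = (13^2)^2 ≡ 18^2 = 324 ≡ 22 (mod 151)
13^8 = (13^4)^2 ≡ 22^2 = 484 ≡ 31 (mod 151)
13^10 = 13^8 · 13^2 ≡ 31 · 18 ≡ 105 (mod 151).

105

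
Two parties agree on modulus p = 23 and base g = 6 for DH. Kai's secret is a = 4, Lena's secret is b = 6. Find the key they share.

13

Kai sends A = g^a mod p = 6^4 mod 23.
6^1 ≡ 6 (mod 23)
6^2 = (6^1)^2 ≡ 6^2 = 36 ≡ 13 (mod 23)
6^4 = (6^2)^2 ≡ 13^2 = 169 ≡ 8 (mod 23)
So A = 8. Lena then computes K = A^b mod p = 8^6 mod 23.
8^1 ≡ 8 (mod 23)
8^2 = (8^1)^2 ≡ 8^2 = 64 ≡ 18 (mod 23)
8^4 = (8^2)^2 ≡ 18^2 = 324 ≡ 2 (mod 23)
8^6 = 8^4 · 8^2 ≡ 2 · 18 ≡ 13 (mod 23).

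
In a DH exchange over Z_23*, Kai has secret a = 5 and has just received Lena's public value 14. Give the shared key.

Shared key K = 14^5 mod 23.
14^1 ≡ 14 (mod 23)
14^2 = (14^1)^2 ≡ 14^2 = 196 ≡ 12 (mod 23)
14^4 = (14^2)^2 ≡ 12^2 = 144 ≡ 6 (mod 23)
14^5 = 14^4 · 14^1 ≡ 6 · 14 ≡ 15 (mod 23).

15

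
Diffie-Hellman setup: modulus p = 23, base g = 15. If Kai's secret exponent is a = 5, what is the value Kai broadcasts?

Public value = 15^{5} \pmod{23}.
15^1 ≡ 15 (mod 23)
15^2 = (15^1)^2 ≡ 15^2 = 225 ≡ 18 (mod 23)
15^4 = (15^2)^2 ≡ 18^2 = 324 ≡ 2 (mod 23)
15^5 = 15^4 · 15^1 ≡ 2 · 15 ≡ 7 (mod 23).

7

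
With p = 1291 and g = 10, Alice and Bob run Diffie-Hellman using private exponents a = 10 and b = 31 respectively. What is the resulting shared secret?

902

Bob sends B = g^b mod p = 10^31 mod 1291.
10^1 ≡ 10 (mod 1291)
10^2 = (10^1)^2 ≡ 10^2 = 100 ≡ 100 (mod 1291)
10^4 = (10^2)^2 ≡ 100^2 = 10000 ≡ 963 (mod 1291)
10^8 = (10^4)^2 ≡ 963^2 = 927369 ≡ 431 (mod 1291)
10^16 = (10^8)^2 ≡ 431^2 = 185761 ≡ 1148 (mod 1291)
10^31 = 10^16 · 10^8 · 10^4 · 10^2 · 10^1 ≡ 1148 · 431 · 963 · 100 · 10 ≡ 883 (mod 1291).
So B = 883. Alice then computes K = B^a mod p = 883^10 mod 1291.
883^1 ≡ 883 (mod 1291)
883^2 = (883^1)^2 ≡ 883^2 = 779689 ≡ 1216 (mod 1291)
883^4 = (883^2)^2 ≡ 1216^2 = 1478656 ≡ 461 (mod 1291)
883^8 = (883^4)^2 ≡ 461^2 = 212521 ≡ 797 (mod 1291)
883^10 = 883^8 · 883^2 ≡ 797 · 1216 ≡ 902 (mod 1291).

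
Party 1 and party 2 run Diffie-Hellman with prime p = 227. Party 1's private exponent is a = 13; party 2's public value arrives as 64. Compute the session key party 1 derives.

Shared key K = 64^13 mod 227.
64^1 ≡ 64 (mod 227)
64^2 = (64^1)^2 ≡ 64^2 = 4096 ≡ 10 (mod 227)
64^4 = (64^2)^2 ≡ 10^2 = 100 ≡ 100 (mod 227)
64^8 = (64^4)^2 ≡ 100^2 = 10000 ≡ 12 (mod 227)
64^13 = 64^8 · 64^4 · 64^1 ≡ 12 · 100 · 64 ≡ 74 (mod 227).

74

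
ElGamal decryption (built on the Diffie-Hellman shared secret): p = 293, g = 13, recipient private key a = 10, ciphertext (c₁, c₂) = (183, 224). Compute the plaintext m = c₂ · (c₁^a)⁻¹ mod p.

123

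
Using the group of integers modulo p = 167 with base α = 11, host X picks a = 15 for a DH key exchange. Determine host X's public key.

48

Public value = 11^{15} \pmod{167}.
11^1 ≡ 11 (mod 167)
11^2 = (11^1)^2 ≡ 11^2 = 121 ≡ 121 (mod 167)
11^4 = (11^2)^2 ≡ 121^2 = 14641 ≡ 112 (mod 167)
11^8 = (11^4)^2 ≡ 112^2 = 12544 ≡ 19 (mod 167)
11^15 = 11^8 · 11^4 · 11^2 · 11^1 ≡ 19 · 112 · 121 · 11 ≡ 48 (mod 167).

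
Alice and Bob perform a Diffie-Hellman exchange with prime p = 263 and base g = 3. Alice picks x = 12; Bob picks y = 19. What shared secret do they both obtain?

138

Bob sends B = g^y mod p = 3^19 mod 263.
3^1 ≡ 3 (mod 263)
3^2 = (3^1)^2 ≡ 3^2 = 9 ≡ 9 (mod 263)
3^4 = (3^2)^2 ≡ 9^2 = 81 ≡ 81 (mod 263)
3^8 = (3^4)^2 ≡ 81^2 = 6561 ≡ 249 (mod 263)
3^16 = (3^8)^2 ≡ 249^2 = 62001 ≡ 196 (mod 263)
3^19 = 3^16 · 3^2 · 3^1 ≡ 196 · 9 · 3 ≡ 32 (mod 263).
So B = 32. Alice then computes K = B^x mod p = 32^12 mod 263.
32^1 ≡ 32 (mod 263)
32^2 = (32^1)^2 ≡ 32^2 = 1024 ≡ 235 (mod 263)
32^4 = (32^2)^2 ≡ 235^2 = 55225 ≡ 258 (mod 263)
32^8 = (32^4)^2 ≡ 258^2 = 66564 ≡ 25 (mod 263)
32^12 = 32^8 · 32^4 ≡ 25 · 258 ≡ 138 (mod 263).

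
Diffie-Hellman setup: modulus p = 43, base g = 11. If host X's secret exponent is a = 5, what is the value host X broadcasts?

16

Public value = 11^5 (mod 43).
11^1 ≡ 11 (mod 43)
11^2 = (11^1)^2 ≡ 11^2 = 121 ≡ 35 (mod 43)
11^4 = (11^2)^2 ≡ 35^2 = 1225 ≡ 21 (mod 43)
11^5 = 11^4 · 11^1 ≡ 21 · 11 ≡ 16 (mod 43).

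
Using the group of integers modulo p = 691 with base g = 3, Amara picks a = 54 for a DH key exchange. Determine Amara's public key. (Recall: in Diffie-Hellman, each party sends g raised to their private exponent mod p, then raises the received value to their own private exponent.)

387

Public value = 3^54 mod 691.
3^1 ≡ 3 (mod 691)
3^2 = (3^1)^2 ≡ 3^2 = 9 ≡ 9 (mod 691)
3^4 = (3^2)^2 ≡ 9^2 = 81 ≡ 81 (mod 691)
3^8 = (3^4)^2 ≡ 81^2 = 6561 ≡ 342 (mod 691)
3^16 = (3^8)^2 ≡ 342^2 = 116964 ≡ 185 (mod 691)
3^32 = (3^16)^2 ≡ 185^2 = 34225 ≡ 366 (mod 691)
3^54 = 3^32 · 3^16 · 3^4 · 3^2 ≡ 366 · 185 · 81 · 9 ≡ 387 (mod 691).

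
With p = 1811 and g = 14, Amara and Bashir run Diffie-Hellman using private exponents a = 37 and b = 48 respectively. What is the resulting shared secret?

Bashir sends B = g^b mod p = 14^48 mod 1811.
14^1 ≡ 14 (mod 1811)
14^2 = (14^1)^2 ≡ 14^2 = 196 ≡ 196 (mod 1811)
14^4 = (14^2)^2 ≡ 196^2 = 38416 ≡ 385 (mod 1811)
14^8 = (14^4)^2 ≡ 385^2 = 148225 ≡ 1534 (mod 1811)
14^16 = (14^8)^2 ≡ 1534^2 = 2353156 ≡ 667 (mod 1811)
14^32 = (14^16)^2 ≡ 667^2 = 444889 ≡ 1194 (mod 1811)
14^48 = 14^32 · 14^16 ≡ 1194 · 667 ≡ 1369 (mod 1811).
So B = 1369. Amara then computes K = B^a mod p = 1369^37 mod 1811.
1369^1 ≡ 1369 (mod 1811)
1369^2 = (1369^1)^2 ≡ 1369^2 = 1874161 ≡ 1587 (mod 1811)
1369^4 = (1369^2)^2 ≡ 1587^2 = 2518569 ≡ 1279 (mod 1811)
1369^8 = (1369^4)^2 ≡ 1279^2 = 1635841 ≡ 508 (mod 1811)
1369^16 = (1369^8)^2 ≡ 508^2 = 258064 ≡ 902 (mod 1811)
1369^32 = (1369^16)^2 ≡ 902^2 = 813604 ≡ 465 (mod 1811)
1369^37 = 1369^32 · 1369^4 · 1369^1 ≡ 465 · 1279 · 1369 ≡ 1024 (mod 1811).

1024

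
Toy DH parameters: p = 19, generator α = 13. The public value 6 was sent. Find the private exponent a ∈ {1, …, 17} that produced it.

Try successive powers of 13 modulo 19:
13^1 ≡ 13
13^2 ≡ 17
13^3 ≡ 12
13^4 ≡ 4
13^5 ≡ 14
13^6 ≡ 11
13^7 ≡ 10
13^8 ≡ 16
13^9 ≡ 18
13^10 ≡ 6
Found: a = 10.

10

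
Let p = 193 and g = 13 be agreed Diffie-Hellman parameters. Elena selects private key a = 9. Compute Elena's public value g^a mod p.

117

Public value = 13^9 mod 193.
13^1 ≡ 13 (mod 193)
13^2 = (13^1)^2 ≡ 13^2 = 169 ≡ 169 (mod 193)
13^4 = (13^2)^2 ≡ 169^2 = 28561 ≡ 190 (mod 193)
13^8 = (13^4)^2 ≡ 190^2 = 36100 ≡ 9 (mod 193)
13^9 = 13^8 · 13^1 ≡ 9 · 13 ≡ 117 (mod 193).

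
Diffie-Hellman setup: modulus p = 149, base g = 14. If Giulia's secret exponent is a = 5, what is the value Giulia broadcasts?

83

Public value = 14^5 mod 149.
14^1 ≡ 14 (mod 149)
14^2 = (14^1)^2 ≡ 14^2 = 196 ≡ 47 (mod 149)
14^4 = (14^2)^2 ≡ 47^2 = 2209 ≡ 123 (mod 149)
14^5 = 14^4 · 14^1 ≡ 123 · 14 ≡ 83 (mod 149).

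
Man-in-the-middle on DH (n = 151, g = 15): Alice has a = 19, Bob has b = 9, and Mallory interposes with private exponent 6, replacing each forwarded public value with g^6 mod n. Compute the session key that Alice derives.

Alice receives Mallory's public value M = 15^6 mod 151 instead of the honest one.
15^1 ≡ 15 (mod 151)
15^2 = (15^1)^2 ≡ 15^2 = 225 ≡ 74 (mod 151)
15^4 = (15^2)^2 ≡ 74^2 = 5476 ≡ 40 (mod 151)
15^6 = 15^4 · 15^2 ≡ 40 · 74 ≡ 91 (mod 151).
So M = 91. Alice computes K = M^19 mod 151.
91^1 ≡ 91 (mod 151)
91^2 = (91^1)^2 ≡ 91^2 = 8281 ≡ 127 (mod 151)
91^4 = (91^2)^2 ≡ 127^2 = 16129 ≡ 123 (mod 151)
91^8 = (91^4)^2 ≡ 123^2 = 15129 ≡ 29 (mod 151)
91^16 = (91^8)^2 ≡ 29^2 = 841 ≡ 86 (mod 151)
91^19 = 91^16 · 91^2 · 91^1 ≡ 86 · 127 · 91 ≡ 20 (mod 151).

20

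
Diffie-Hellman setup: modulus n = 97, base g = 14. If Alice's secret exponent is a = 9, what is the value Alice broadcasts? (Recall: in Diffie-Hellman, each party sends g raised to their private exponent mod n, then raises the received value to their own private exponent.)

Public value = 14^9 mod 97.
14^1 ≡ 14 (mod 97)
14^2 = (14^1)^2 ≡ 14^2 = 196 ≡ 2 (mod 97)
14^4 = (14^2)^2 ≡ 2^2 = 4 ≡ 4 (mod 97)
14^8 = (14^4)^2 ≡ 4^2 = 16 ≡ 16 (mod 97)
14^9 = 14^8 · 14^1 ≡ 16 · 14 ≡ 30 (mod 97).

30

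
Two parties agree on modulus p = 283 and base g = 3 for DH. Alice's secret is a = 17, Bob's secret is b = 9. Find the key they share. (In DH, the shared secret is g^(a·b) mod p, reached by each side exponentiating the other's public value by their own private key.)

33

Alice sends A = g^a mod p = 3^17 mod 283.
3^1 ≡ 3 (mod 283)
3^2 = (3^1)^2 ≡ 3^2 = 9 ≡ 9 (mod 283)
3^4 = (3^2)^2 ≡ 9^2 = 81 ≡ 81 (mod 283)
3^8 = (3^4)^2 ≡ 81^2 = 6561 ≡ 52 (mod 283)
3^16 = (3^8)^2 ≡ 52^2 = 2704 ≡ 157 (mod 283)
3^17 = 3^16 · 3^1 ≡ 157 · 3 ≡ 188 (mod 283).
So A = 188. Bob then computes K = A^b mod p = 188^9 mod 283.
188^1 ≡ 188 (mod 283)
188^2 = (188^1)^2 ≡ 188^2 = 35344 ≡ 252 (mod 283)
188^4 = (188^2)^2 ≡ 252^2 = 63504 ≡ 112 (mod 283)
188^8 = (188^4)^2 ≡ 112^2 = 12544 ≡ 92 (mod 283)
188^9 = 188^8 · 188^1 ≡ 92 · 188 ≡ 33 (mod 283).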